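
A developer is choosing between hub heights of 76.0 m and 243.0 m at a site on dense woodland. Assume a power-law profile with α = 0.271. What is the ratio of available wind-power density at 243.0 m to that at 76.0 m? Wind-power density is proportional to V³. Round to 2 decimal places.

2.57

Speed ratio: V_B/V_A = (z_B/z_A)^α = (243.0/76.0)^0.271 = (3.1974)^0.271 = 1.37025
Power-density ratio: P_B/P_A = (V_B/V_A)³ = (1.37025)³ = 2.57274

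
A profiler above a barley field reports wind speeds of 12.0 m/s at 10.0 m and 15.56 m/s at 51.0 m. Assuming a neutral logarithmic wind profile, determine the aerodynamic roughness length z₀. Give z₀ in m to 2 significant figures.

Log law: V(z) ∝ ln(z/z₀). With r = V₁/V₂ = 12.0/15.56 = 0.77121,
r · ln(z₂/z₀) = ln(z₁/z₀) ⇒ ln z₀ = (ln z₁ − r·ln z₂)/(1 − r)
ln z₀ = (2.30259 − 0.77121×3.93183) / 0.22879 = -3.1892
z₀ = exp(-3.1892) = 0.04120 m

z₀ ≈ 0.041 m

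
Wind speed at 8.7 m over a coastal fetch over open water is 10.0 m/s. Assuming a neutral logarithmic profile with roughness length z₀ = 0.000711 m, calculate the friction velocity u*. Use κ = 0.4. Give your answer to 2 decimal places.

Log law: V(z) = (u*/κ) · ln(z/z₀) ⇒ u* = κ · V / ln(z/z₀)
u* = 0.4 × 10.0 / ln(8.7/0.000711) = 0.4 × 10.0 / 9.4122
   = 4.0000 / 9.4122 = 0.4250 m/s

u* ≈ 0.42 m/s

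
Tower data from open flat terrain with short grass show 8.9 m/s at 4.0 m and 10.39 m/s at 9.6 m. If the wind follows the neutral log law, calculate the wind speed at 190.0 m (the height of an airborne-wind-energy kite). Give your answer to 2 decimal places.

15.47 m/s

Log law: V ∝ ln(z/z₀). From the pair, with r = V₁/V₂ = 0.85659,
ln z₀ = (ln z₁ − r·ln z₂)/(1 − r) = (1.3863 − 0.85659×2.2618)/0.14341 = -3.8430 → z₀ = 0.02143 m
V₃ = V₁ · ln(z₃/z₀)/ln(z₁/z₀) = 8.9 × 9.0900/5.2293 = 15.4708 m/s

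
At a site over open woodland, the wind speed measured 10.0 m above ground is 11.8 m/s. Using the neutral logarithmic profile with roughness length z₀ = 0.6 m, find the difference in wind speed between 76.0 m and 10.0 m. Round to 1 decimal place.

Log law: V₂ = V₁ · ln(z₂/z₀)/ln(z₁/z₀) = 11.8 × 4.8416/2.8134 = 20.3065 m/s
ΔV = 20.3065 − 11.8 = 8.5065 m/s

8.5 m/s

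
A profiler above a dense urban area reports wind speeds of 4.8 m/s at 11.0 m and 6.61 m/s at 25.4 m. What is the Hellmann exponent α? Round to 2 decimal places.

Power law: V₂/V₁ = (z₂/z₁)^α ⇒ α = ln(V₂/V₁) / ln(z₂/z₁)
α = ln(6.61/4.8) / ln(25.4/11.0) = ln(1.3771) / ln(2.3091)
  = 0.31997 / 0.83685 = 0.38235

α ≈ 0.38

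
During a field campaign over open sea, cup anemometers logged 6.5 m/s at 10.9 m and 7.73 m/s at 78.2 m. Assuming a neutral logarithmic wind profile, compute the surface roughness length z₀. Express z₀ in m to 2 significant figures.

z₀ ≈ 0.00033 m

Log law: V(z) ∝ ln(z/z₀). With r = V₁/V₂ = 6.5/7.73 = 0.84088,
r · ln(z₂/z₀) = ln(z₁/z₀) ⇒ ln z₀ = (ln z₁ − r·ln z₂)/(1 − r)
ln z₀ = (2.38876 − 0.84088×4.35927) / 0.15912 = -8.0245
z₀ = exp(-8.0245) = 0.0003273 m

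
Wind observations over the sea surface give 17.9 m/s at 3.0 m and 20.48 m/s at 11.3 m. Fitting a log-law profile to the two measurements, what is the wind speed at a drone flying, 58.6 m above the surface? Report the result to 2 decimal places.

23.68 m/s

Log law: V ∝ ln(z/z₀). From the pair, with r = V₁/V₂ = 0.87402,
ln z₀ = (ln z₁ − r·ln z₂)/(1 − r) = (1.0986 − 0.87402×2.4248)/0.12598 = -8.1025 → z₀ = 0.0003028 m
V₃ = V₁ · ln(z₃/z₀)/ln(z₁/z₀) = 17.9 × 12.1732/9.2011 = 23.6820 m/s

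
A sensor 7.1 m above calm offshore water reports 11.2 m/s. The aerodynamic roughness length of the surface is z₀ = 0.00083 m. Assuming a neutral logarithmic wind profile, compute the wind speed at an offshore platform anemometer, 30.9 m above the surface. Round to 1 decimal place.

13.0 m/s

Log law: V(z) ∝ ln(z/z₀), so V₂/V₁ = ln(z₂/z₀) / ln(z₁/z₀).
ln(30.9/0.00083) = 10.5248, ln(7.1/0.00083) = 9.0542
V₂ = 11.2 × 10.5248/9.0542 = 11.2 × 1.1624 = 13.0192 m/s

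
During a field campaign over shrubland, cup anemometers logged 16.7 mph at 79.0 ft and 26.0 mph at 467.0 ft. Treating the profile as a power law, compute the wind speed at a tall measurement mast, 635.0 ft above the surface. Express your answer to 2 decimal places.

First find α: α = ln(V₂/V₁)/ln(z₂/z₁) = ln(26.0/16.7)/ln(467.0/79.0) = 0.44269/1.77688 = 0.2491
Extrapolate from 467.0 ft to 635.0 ft: V₃ = 26.0 × (635.0/467.0)^0.2491 = 26.0 × 1.0796 = 28.0687 mph

28.07 mph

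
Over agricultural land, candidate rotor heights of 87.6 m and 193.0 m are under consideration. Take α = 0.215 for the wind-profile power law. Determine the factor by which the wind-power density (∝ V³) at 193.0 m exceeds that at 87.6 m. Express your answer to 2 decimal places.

Speed ratio: V_B/V_A = (z_B/z_A)^α = (193.0/87.6)^0.215 = (2.2032)^0.215 = 1.18510
Power-density ratio: P_B/P_A = (V_B/V_A)³ = (1.18510)³ = 1.66444

1.66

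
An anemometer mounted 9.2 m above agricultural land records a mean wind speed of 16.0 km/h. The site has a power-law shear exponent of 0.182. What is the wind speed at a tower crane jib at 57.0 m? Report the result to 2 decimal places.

Power-law profile: V₂ = V₁ · (z₂/z₁)^α
V₂ = 16.0 × (57.0/9.2)^0.182 = 16.0 × (6.1957)^0.182
    = 16.0 × 1.3937 = 22.2987 km/h

22.30 km/h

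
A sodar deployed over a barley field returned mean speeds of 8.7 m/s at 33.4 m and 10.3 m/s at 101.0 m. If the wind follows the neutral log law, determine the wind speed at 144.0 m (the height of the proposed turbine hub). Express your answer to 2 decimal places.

10.81 m/s

Log law: V ∝ ln(z/z₀). From the pair, with r = V₁/V₂ = 0.84466,
ln z₀ = (ln z₁ − r·ln z₂)/(1 − r) = (3.5086 − 0.84466×4.6151)/0.15534 = -2.5084 → z₀ = 0.08140 m
V₃ = V₁ · ln(z₃/z₀)/ln(z₁/z₀) = 8.7 × 7.4782/6.0169 = 10.8129 m/s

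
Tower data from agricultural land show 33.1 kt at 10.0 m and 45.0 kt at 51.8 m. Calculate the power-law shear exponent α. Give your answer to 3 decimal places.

α ≈ 0.187

Power law: V₂/V₁ = (z₂/z₁)^α ⇒ α = ln(V₂/V₁) / ln(z₂/z₁)
α = ln(45.0/33.1) / ln(51.8/10.0) = ln(1.3595) / ln(5.1800)
  = 0.30713 / 1.64481 = 0.18673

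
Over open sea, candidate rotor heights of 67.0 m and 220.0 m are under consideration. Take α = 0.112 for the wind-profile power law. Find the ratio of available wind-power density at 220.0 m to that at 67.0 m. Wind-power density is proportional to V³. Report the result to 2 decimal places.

Speed ratio: V_B/V_A = (z_B/z_A)^α = (220.0/67.0)^0.112 = (3.2836)^0.112 = 1.14243
Power-density ratio: P_B/P_A = (V_B/V_A)³ = (1.14243)³ = 1.49105

1.49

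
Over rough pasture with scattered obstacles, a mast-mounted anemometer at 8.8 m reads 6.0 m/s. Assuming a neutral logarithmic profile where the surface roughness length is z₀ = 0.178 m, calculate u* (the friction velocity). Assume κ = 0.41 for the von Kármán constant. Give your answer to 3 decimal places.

Log law: V(z) = (u*/κ) · ln(z/z₀) ⇒ u* = κ · V / ln(z/z₀)
u* = 0.41 × 6.0 / ln(8.8/0.178) = 0.41 × 6.0 / 3.9007
   = 2.4600 / 3.9007 = 0.6307 m/s

u* ≈ 0.631 m/s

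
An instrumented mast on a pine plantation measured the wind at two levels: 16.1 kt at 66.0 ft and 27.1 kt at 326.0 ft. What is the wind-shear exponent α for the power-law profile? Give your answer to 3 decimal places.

α ≈ 0.326

Power law: V₂/V₁ = (z₂/z₁)^α ⇒ α = ln(V₂/V₁) / ln(z₂/z₁)
α = ln(27.1/16.1) / ln(326.0/66.0) = ln(1.6832) / ln(4.9394)
  = 0.52071 / 1.59724 = 0.32601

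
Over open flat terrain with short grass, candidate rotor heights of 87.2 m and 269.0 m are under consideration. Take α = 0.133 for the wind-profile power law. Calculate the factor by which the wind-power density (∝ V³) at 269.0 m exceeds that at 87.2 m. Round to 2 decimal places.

Speed ratio: V_B/V_A = (z_B/z_A)^α = (269.0/87.2)^0.133 = (3.0849)^0.133 = 1.16163
Power-density ratio: P_B/P_A = (V_B/V_A)³ = (1.16163)³ = 1.56749

1.57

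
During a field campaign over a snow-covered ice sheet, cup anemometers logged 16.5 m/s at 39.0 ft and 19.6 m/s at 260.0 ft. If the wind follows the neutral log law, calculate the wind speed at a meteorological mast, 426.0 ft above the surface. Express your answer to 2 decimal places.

20.41 m/s

Log law: V ∝ ln(z/z₀). From the pair, with r = V₁/V₂ = 0.84184,
ln z₀ = (ln z₁ − r·ln z₂)/(1 − r) = (3.6636 − 0.84184×5.5607)/0.15816 = -6.4340 → z₀ = 0.001606 ft
V₃ = V₁ · ln(z₃/z₀)/ln(z₁/z₀) = 16.5 × 12.4885/10.0976 = 20.4068 m/s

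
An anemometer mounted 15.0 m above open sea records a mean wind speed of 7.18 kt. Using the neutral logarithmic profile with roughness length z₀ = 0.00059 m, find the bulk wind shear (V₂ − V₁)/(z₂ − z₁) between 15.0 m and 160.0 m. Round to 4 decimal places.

0.0116 kt/m

Log law: V₂ = V₁ · ln(z₂/z₀)/ln(z₁/z₀) = 7.18 × 12.5106/10.1434 = 8.8556 kt
ΔV/Δz = (8.8556 − 7.18)/(160.0 − 15.0) = 1.6756/145.0000 = 0.01156 kt/m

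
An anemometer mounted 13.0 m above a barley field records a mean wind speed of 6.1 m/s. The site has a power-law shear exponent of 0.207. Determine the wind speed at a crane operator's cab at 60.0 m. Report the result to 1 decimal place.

Power-law profile: V₂ = V₁ · (z₂/z₁)^α
V₂ = 6.1 × (60.0/13.0)^0.207 = 6.1 × (4.6154)^0.207
    = 6.1 × 1.3724 = 8.3718 m/s

8.4 m/s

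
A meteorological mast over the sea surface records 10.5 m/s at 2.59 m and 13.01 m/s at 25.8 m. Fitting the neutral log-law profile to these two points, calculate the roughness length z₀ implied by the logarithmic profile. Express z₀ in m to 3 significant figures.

Log law: V(z) ∝ ln(z/z₀). With r = V₁/V₂ = 10.5/13.01 = 0.80707,
r · ln(z₂/z₀) = ln(z₁/z₀) ⇒ ln z₀ = (ln z₁ − r·ln z₂)/(1 − r)
ln z₀ = (0.95166 − 0.80707×3.25037) / 0.19293 = -8.6645
z₀ = exp(-8.6645) = 0.0001726 m

z₀ ≈ 0.000173 m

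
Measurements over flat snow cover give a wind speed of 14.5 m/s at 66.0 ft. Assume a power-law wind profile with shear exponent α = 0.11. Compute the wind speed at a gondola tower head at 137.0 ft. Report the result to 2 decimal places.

15.71 m/s

Power-law profile: V₂ = V₁ · (z₂/z₁)^α
V₂ = 14.5 × (137.0/66.0)^0.11 = 14.5 × (2.0758)^0.11
    = 14.5 × 1.0837 = 15.7129 m/s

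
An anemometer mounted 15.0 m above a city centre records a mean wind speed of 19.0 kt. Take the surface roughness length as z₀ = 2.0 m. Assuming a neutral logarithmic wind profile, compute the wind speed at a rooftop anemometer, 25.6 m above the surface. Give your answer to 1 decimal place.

Log law: V(z) ∝ ln(z/z₀), so V₂/V₁ = ln(z₂/z₀) / ln(z₁/z₀).
ln(25.6/2.0) = 2.5494, ln(15.0/2.0) = 2.0149
V₂ = 19.0 × 2.5494/2.0149 = 19.0 × 1.2653 = 24.0406 kt

24.0 kt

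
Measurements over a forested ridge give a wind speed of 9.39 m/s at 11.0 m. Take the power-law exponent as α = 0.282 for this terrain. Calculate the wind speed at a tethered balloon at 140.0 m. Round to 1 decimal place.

Power-law profile: V₂ = V₁ · (z₂/z₁)^α
V₂ = 9.39 × (140.0/11.0)^0.282 = 9.39 × (12.7273)^0.282
    = 9.39 × 2.0490 = 19.2398 m/s

19.2 m/s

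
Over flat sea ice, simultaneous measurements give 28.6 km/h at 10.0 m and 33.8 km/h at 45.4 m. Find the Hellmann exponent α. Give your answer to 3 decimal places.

Power law: V₂/V₁ = (z₂/z₁)^α ⇒ α = ln(V₂/V₁) / ln(z₂/z₁)
α = ln(33.8/28.6) / ln(45.4/10.0) = ln(1.1818) / ln(4.5400)
  = 0.16705 / 1.51293 = 0.11042

α ≈ 0.110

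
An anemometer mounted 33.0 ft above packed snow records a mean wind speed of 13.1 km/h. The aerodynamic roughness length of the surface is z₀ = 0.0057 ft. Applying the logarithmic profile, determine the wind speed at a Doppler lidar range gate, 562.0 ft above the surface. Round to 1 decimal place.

17.4 km/h

Log law: V(z) ∝ ln(z/z₀), so V₂/V₁ = ln(z₂/z₀) / ln(z₁/z₀).
ln(562.0/0.0057) = 11.4988, ln(33.0/0.0057) = 8.6638
V₂ = 13.1 × 11.4988/8.6638 = 13.1 × 1.3272 = 17.3866 km/h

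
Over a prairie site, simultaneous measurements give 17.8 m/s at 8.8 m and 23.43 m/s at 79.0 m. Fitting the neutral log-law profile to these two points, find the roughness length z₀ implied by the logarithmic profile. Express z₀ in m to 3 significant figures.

Log law: V(z) ∝ ln(z/z₀). With r = V₁/V₂ = 17.8/23.43 = 0.75971,
r · ln(z₂/z₀) = ln(z₁/z₀) ⇒ ln z₀ = (ln z₁ − r·ln z₂)/(1 − r)
ln z₀ = (2.17475 − 0.75971×4.36945) / 0.24029 = -4.7641
z₀ = exp(-4.7641) = 0.008531 m

z₀ ≈ 0.00853 m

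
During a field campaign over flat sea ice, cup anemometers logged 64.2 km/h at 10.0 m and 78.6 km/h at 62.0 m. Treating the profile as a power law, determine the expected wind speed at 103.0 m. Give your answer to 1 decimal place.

First find α: α = ln(V₂/V₁)/ln(z₂/z₁) = ln(78.6/64.2)/ln(62.0/10.0) = 0.20237/1.82455 = 0.1109
Extrapolate from 62.0 m to 103.0 m: V₃ = 78.6 × (103.0/62.0)^0.1109 = 78.6 × 1.0579 = 83.1521 km/h

83.2 km/h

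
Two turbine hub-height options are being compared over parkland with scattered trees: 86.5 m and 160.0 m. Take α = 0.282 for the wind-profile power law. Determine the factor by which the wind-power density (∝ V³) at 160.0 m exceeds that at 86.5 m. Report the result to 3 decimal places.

Speed ratio: V_B/V_A = (z_B/z_A)^α = (160.0/86.5)^0.282 = (1.8497)^0.282 = 1.18939
Power-density ratio: P_B/P_A = (V_B/V_A)³ = (1.18939)³ = 1.68256

1.683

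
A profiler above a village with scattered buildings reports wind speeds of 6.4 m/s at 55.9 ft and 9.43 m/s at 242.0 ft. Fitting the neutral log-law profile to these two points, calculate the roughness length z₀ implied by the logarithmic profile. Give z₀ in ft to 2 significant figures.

z₀ ≈ 2.5 ft

Log law: V(z) ∝ ln(z/z₀). With r = V₁/V₂ = 6.4/9.43 = 0.67869,
r · ln(z₂/z₀) = ln(z₁/z₀) ⇒ ln z₀ = (ln z₁ − r·ln z₂)/(1 − r)
ln z₀ = (4.02356 − 0.67869×5.48894) / 0.32131 = 0.9284
z₀ = exp(0.9284) = 2.530 ft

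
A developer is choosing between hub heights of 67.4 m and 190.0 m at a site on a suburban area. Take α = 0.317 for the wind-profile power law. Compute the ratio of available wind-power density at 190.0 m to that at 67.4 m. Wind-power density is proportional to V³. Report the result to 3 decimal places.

Speed ratio: V_B/V_A = (z_B/z_A)^α = (190.0/67.4)^0.317 = (2.8190)^0.317 = 1.38893
Power-density ratio: P_B/P_A = (V_B/V_A)³ = (1.38893)³ = 2.67941

2.679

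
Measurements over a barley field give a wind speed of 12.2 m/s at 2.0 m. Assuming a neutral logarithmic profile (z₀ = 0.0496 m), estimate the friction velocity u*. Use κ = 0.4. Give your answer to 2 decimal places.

u* ≈ 1.32 m/s

Log law: V(z) = (u*/κ) · ln(z/z₀) ⇒ u* = κ · V / ln(z/z₀)
u* = 0.4 × 12.2 / ln(2.0/0.0496) = 0.4 × 12.2 / 3.6969
   = 4.8800 / 3.6969 = 1.3200 m/s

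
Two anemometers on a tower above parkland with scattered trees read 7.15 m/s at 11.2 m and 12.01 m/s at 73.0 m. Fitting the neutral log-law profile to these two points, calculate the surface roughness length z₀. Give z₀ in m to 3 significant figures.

z₀ ≈ 0.710 m

Log law: V(z) ∝ ln(z/z₀). With r = V₁/V₂ = 7.15/12.01 = 0.59534,
r · ln(z₂/z₀) = ln(z₁/z₀) ⇒ ln z₀ = (ln z₁ − r·ln z₂)/(1 − r)
ln z₀ = (2.41591 − 0.59534×4.29046) / 0.40466 = -0.3419
z₀ = exp(-0.3419) = 0.7104 m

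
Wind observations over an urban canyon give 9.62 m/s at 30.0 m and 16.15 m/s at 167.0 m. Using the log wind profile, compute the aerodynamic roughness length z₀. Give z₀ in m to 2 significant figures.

Log law: V(z) ∝ ln(z/z₀). With r = V₁/V₂ = 9.62/16.15 = 0.59567,
r · ln(z₂/z₀) = ln(z₁/z₀) ⇒ ln z₀ = (ln z₁ − r·ln z₂)/(1 − r)
ln z₀ = (3.40120 − 0.59567×5.11799) / 0.40433 = 0.8720
z₀ = exp(0.8720) = 2.392 m

z₀ ≈ 2.4 m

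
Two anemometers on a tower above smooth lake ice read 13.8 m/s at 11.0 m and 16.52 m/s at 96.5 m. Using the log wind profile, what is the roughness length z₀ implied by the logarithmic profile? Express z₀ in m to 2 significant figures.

z₀ ≈ 0.00018 m

Log law: V(z) ∝ ln(z/z₀). With r = V₁/V₂ = 13.8/16.52 = 0.83535,
r · ln(z₂/z₀) = ln(z₁/z₀) ⇒ ln z₀ = (ln z₁ − r·ln z₂)/(1 − r)
ln z₀ = (2.39790 − 0.83535×4.56954) / 0.16465 = -8.6200
z₀ = exp(-8.6200) = 0.0001805 m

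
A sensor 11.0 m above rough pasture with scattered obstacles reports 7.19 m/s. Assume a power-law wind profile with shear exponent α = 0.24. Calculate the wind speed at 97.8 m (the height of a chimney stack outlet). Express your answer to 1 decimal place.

12.1 m/s

Power-law profile: V₂ = V₁ · (z₂/z₁)^α
V₂ = 7.19 × (97.8/11.0)^0.24 = 7.19 × (8.8909)^0.24
    = 7.19 × 1.6895 = 12.1472 m/s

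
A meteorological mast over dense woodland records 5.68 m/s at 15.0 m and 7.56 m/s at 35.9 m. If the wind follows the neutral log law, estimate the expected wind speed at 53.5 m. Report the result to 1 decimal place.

8.4 m/s

Log law: V ∝ ln(z/z₀). From the pair, with r = V₁/V₂ = 0.75132,
ln z₀ = (ln z₁ − r·ln z₂)/(1 − r) = (2.7081 − 0.75132×3.5807)/0.24868 = 0.0714 → z₀ = 1.074 m
V₃ = V₁ · ln(z₃/z₀)/ln(z₁/z₀) = 5.68 × 3.9083/2.6366 = 8.4194 m/s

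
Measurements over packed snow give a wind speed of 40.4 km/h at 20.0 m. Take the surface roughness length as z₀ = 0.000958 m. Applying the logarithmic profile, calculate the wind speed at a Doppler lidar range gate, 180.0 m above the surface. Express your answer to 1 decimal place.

Log law: V(z) ∝ ln(z/z₀), so V₂/V₁ = ln(z₂/z₀) / ln(z₁/z₀).
ln(180.0/0.000958) = 12.1436, ln(20.0/0.000958) = 9.9464
V₂ = 40.4 × 12.1436/9.9464 = 40.4 × 1.2209 = 49.3246 km/h

49.3 km/h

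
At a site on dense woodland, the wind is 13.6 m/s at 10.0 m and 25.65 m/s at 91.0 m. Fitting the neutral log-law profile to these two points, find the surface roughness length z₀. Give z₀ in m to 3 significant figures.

z₀ ≈ 0.827 m

Log law: V(z) ∝ ln(z/z₀). With r = V₁/V₂ = 13.6/25.65 = 0.53021,
r · ln(z₂/z₀) = ln(z₁/z₀) ⇒ ln z₀ = (ln z₁ − r·ln z₂)/(1 − r)
ln z₀ = (2.30259 − 0.53021×4.51086) / 0.46979 = -0.1897
z₀ = exp(-0.1897) = 0.8272 m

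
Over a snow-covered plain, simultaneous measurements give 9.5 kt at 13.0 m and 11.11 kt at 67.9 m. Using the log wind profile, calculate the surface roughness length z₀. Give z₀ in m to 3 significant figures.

z₀ ≈ 0.000755 m

Log law: V(z) ∝ ln(z/z₀). With r = V₁/V₂ = 9.5/11.11 = 0.85509,
r · ln(z₂/z₀) = ln(z₁/z₀) ⇒ ln z₀ = (ln z₁ − r·ln z₂)/(1 − r)
ln z₀ = (2.56495 − 0.85509×4.21804) / 0.14491 = -7.1893
z₀ = exp(-7.1893) = 0.0007546 m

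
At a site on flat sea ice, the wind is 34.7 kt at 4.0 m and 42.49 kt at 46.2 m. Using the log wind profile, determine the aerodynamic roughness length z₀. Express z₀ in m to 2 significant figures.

z₀ ≈ 0.000074 m

Log law: V(z) ∝ ln(z/z₀). With r = V₁/V₂ = 34.7/42.49 = 0.81666,
r · ln(z₂/z₀) = ln(z₁/z₀) ⇒ ln z₀ = (ln z₁ − r·ln z₂)/(1 − r)
ln z₀ = (1.38629 − 0.81666×3.83298) / 0.18334 = -9.5123
z₀ = exp(-9.5123) = 0.00007394 m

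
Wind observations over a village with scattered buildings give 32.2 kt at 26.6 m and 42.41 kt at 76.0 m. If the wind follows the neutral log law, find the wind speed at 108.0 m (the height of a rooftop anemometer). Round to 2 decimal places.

Log law: V ∝ ln(z/z₀). From the pair, with r = V₁/V₂ = 0.75925,
ln z₀ = (ln z₁ − r·ln z₂)/(1 − r) = (3.2809 − 0.75925×4.3307)/0.24075 = -0.0300 → z₀ = 0.9705 m
V₃ = V₁ · ln(z₃/z₀)/ln(z₁/z₀) = 32.2 × 4.7121/3.3109 = 45.8275 kt

45.83 kt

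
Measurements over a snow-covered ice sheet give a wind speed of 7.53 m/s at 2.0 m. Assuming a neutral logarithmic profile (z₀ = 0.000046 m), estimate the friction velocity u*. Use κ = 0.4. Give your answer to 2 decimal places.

Log law: V(z) = (u*/κ) · ln(z/z₀) ⇒ u* = κ · V / ln(z/z₀)
u* = 0.4 × 7.53 / ln(2.0/0.000046) = 0.4 × 7.53 / 10.6800
   = 3.0120 / 10.6800 = 0.2820 m/s

u* ≈ 0.28 m/s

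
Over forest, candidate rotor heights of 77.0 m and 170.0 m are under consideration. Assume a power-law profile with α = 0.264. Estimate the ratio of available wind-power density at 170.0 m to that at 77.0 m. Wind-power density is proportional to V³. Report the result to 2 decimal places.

1.87

Speed ratio: V_B/V_A = (z_B/z_A)^α = (170.0/77.0)^0.264 = (2.2078)^0.264 = 1.23255
Power-density ratio: P_B/P_A = (V_B/V_A)³ = (1.23255)³ = 1.87247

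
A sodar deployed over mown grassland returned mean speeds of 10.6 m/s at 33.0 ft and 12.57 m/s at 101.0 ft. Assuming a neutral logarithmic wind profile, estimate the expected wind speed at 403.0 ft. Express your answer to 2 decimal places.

Log law: V ∝ ln(z/z₀). From the pair, with r = V₁/V₂ = 0.84328,
ln z₀ = (ln z₁ − r·ln z₂)/(1 − r) = (3.4965 − 0.84328×4.6151)/0.15672 = -2.5224 → z₀ = 0.08026 ft
V₃ = V₁ · ln(z₃/z₀)/ln(z₁/z₀) = 10.6 × 8.5214/6.0189 = 15.0071 m/s

15.01 m/s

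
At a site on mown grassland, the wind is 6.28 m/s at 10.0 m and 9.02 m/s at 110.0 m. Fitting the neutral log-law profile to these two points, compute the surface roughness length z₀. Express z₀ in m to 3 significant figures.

Log law: V(z) ∝ ln(z/z₀). With r = V₁/V₂ = 6.28/9.02 = 0.69623,
r · ln(z₂/z₀) = ln(z₁/z₀) ⇒ ln z₀ = (ln z₁ − r·ln z₂)/(1 − r)
ln z₀ = (2.30259 − 0.69623×4.70048) / 0.30377 = -3.1933
z₀ = exp(-3.1933) = 0.04104 m

z₀ ≈ 0.0410 m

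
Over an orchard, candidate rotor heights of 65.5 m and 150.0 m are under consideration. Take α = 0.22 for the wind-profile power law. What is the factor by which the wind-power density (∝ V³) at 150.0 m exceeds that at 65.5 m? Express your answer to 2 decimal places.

1.73

Speed ratio: V_B/V_A = (z_B/z_A)^α = (150.0/65.5)^0.22 = (2.2901)^0.22 = 1.19996
Power-density ratio: P_B/P_A = (V_B/V_A)³ = (1.19996)³ = 1.72783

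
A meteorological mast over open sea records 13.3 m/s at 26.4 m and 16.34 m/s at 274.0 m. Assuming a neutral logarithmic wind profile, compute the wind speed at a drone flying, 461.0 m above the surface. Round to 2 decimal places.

17.02 m/s

Log law: V ∝ ln(z/z₀). From the pair, with r = V₁/V₂ = 0.81395,
ln z₀ = (ln z₁ − r·ln z₂)/(1 − r) = (3.2734 − 0.81395×5.6131)/0.18605 = -6.9631 → z₀ = 0.0009462 m
V₃ = V₁ · ln(z₃/z₀)/ln(z₁/z₀) = 13.3 × 13.0965/10.2365 = 17.0160 m/s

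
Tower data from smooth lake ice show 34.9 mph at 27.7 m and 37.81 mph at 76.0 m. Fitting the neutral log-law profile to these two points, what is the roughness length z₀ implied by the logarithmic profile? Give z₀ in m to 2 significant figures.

z₀ ≈ 0.00015 m

Log law: V(z) ∝ ln(z/z₀). With r = V₁/V₂ = 34.9/37.81 = 0.92304,
r · ln(z₂/z₀) = ln(z₁/z₀) ⇒ ln z₀ = (ln z₁ − r·ln z₂)/(1 − r)
ln z₀ = (3.32143 − 0.92304×4.33073) / 0.07696 = -8.7832
z₀ = exp(-8.7832) = 0.0001533 m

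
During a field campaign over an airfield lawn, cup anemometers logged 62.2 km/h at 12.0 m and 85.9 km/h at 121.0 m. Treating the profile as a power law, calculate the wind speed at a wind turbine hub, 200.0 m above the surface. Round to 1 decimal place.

First find α: α = ln(V₂/V₁)/ln(z₂/z₁) = ln(85.9/62.2)/ln(121.0/12.0) = 0.32283/2.31088 = 0.1397
Extrapolate from 121.0 m to 200.0 m: V₃ = 85.9 × (200.0/121.0)^0.1397 = 85.9 × 1.0727 = 92.1471 km/h

92.1 km/h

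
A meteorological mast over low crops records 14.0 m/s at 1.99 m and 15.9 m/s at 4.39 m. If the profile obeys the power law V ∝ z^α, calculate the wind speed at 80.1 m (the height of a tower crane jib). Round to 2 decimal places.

First find α: α = ln(V₂/V₁)/ln(z₂/z₁) = ln(15.9/14.0)/ln(4.39/1.99) = 0.12726/0.79119 = 0.1608
Extrapolate from 4.39 m to 80.1 m: V₃ = 15.9 × (80.1/4.39)^0.1608 = 15.9 × 1.5953 = 25.3661 m/s

25.37 m/s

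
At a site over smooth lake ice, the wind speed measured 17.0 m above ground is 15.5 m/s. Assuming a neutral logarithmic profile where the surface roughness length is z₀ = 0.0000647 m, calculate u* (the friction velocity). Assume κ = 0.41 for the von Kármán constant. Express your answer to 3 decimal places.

u* ≈ 0.509 m/s

Log law: V(z) = (u*/κ) · ln(z/z₀) ⇒ u* = κ · V / ln(z/z₀)
u* = 0.41 × 15.5 / ln(17.0/0.0000647) = 0.41 × 15.5 / 12.4790
   = 6.3550 / 12.4790 = 0.5093 m/s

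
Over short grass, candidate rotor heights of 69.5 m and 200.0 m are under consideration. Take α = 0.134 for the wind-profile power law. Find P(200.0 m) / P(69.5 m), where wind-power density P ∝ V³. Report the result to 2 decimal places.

Speed ratio: V_B/V_A = (z_B/z_A)^α = (200.0/69.5)^0.134 = (2.8777)^0.134 = 1.15216
Power-density ratio: P_B/P_A = (V_B/V_A)³ = (1.15216)³ = 1.52945

1.53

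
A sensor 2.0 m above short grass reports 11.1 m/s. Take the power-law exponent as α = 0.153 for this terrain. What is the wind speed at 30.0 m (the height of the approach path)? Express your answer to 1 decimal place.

Power-law profile: V₂ = V₁ · (z₂/z₁)^α
V₂ = 11.1 × (30.0/2.0)^0.153 = 11.1 × (15.0000)^0.153
    = 11.1 × 1.5134 = 16.7983 m/s

16.8 m/s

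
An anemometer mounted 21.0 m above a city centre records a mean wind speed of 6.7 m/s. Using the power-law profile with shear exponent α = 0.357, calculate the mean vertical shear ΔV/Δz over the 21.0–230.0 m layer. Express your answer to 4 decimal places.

0.0433 m/s/m

Power law: V₂ = V₁ · (z₂/z₁)^α = 6.7 × (10.9524)^0.357 = 15.7463 m/s
ΔV/Δz = (15.7463 − 6.7)/(230.0 − 21.0) = 9.0463/209.0000 = 0.04328 m/s/m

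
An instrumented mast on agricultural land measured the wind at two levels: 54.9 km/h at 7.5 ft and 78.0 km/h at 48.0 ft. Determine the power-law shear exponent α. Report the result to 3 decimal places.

Power law: V₂/V₁ = (z₂/z₁)^α ⇒ α = ln(V₂/V₁) / ln(z₂/z₁)
α = ln(78.0/54.9) / ln(48.0/7.5) = ln(1.4208) / ln(6.4000)
  = 0.35120 / 1.85630 = 0.18919

α ≈ 0.189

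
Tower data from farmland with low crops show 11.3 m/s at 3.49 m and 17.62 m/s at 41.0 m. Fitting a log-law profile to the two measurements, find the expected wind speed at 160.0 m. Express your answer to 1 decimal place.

Log law: V ∝ ln(z/z₀). From the pair, with r = V₁/V₂ = 0.64132,
ln z₀ = (ln z₁ − r·ln z₂)/(1 − r) = (1.2499 − 0.64132×3.7136)/0.35868 = -3.1551 → z₀ = 0.04264 m
V₃ = V₁ · ln(z₃/z₀)/ln(z₁/z₀) = 11.3 × 8.2303/4.4050 = 21.1129 m/s

21.1 m/s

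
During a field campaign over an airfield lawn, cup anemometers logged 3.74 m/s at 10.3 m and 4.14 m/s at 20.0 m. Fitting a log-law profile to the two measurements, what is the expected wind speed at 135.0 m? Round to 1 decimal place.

5.3 m/s

Log law: V ∝ ln(z/z₀). From the pair, with r = V₁/V₂ = 0.90338,
ln z₀ = (ln z₁ − r·ln z₂)/(1 − r) = (2.3321 − 0.90338×2.9957)/0.09662 = -3.8724 → z₀ = 0.02081 m
V₃ = V₁ · ln(z₃/z₀)/ln(z₁/z₀) = 3.74 × 8.7777/6.2046 = 5.2910 m/s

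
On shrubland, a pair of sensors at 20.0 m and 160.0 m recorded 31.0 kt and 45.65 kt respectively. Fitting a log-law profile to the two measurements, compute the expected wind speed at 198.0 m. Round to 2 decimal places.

47.15 kt

Log law: V ∝ ln(z/z₀). From the pair, with r = V₁/V₂ = 0.67908,
ln z₀ = (ln z₁ − r·ln z₂)/(1 − r) = (2.9957 − 0.67908×5.0752)/0.32092 = -1.4045 → z₀ = 0.2455 m
V₃ = V₁ · ln(z₃/z₀)/ln(z₁/z₀) = 31.0 × 6.6927/4.4002 = 47.1513 kt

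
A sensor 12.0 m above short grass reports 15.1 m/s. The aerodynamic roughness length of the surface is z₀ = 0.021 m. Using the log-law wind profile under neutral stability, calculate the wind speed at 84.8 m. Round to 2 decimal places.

Log law: V(z) ∝ ln(z/z₀), so V₂/V₁ = ln(z₂/z₀) / ln(z₁/z₀).
ln(84.8/0.021) = 8.3035, ln(12.0/0.021) = 6.3481
V₂ = 15.1 × 8.3035/6.3481 = 15.1 × 1.3080 = 19.7512 m/s

19.75 m/s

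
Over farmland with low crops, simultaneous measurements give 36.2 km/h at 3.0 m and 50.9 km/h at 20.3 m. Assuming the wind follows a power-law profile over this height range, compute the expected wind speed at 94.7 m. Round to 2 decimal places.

First find α: α = ln(V₂/V₁)/ln(z₂/z₁) = ln(50.9/36.2)/ln(20.3/3.0) = 0.34080/1.91201 = 0.1782
Extrapolate from 20.3 m to 94.7 m: V₃ = 50.9 × (94.7/20.3)^0.1782 = 50.9 × 1.3159 = 66.9787 km/h

66.98 km/h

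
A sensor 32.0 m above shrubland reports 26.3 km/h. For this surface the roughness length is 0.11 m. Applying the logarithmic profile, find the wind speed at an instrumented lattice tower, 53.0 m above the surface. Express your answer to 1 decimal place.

Log law: V(z) ∝ ln(z/z₀), so V₂/V₁ = ln(z₂/z₀) / ln(z₁/z₀).
ln(53.0/0.11) = 6.1776, ln(32.0/0.11) = 5.6730
V₂ = 26.3 × 6.1776/5.6730 = 26.3 × 1.0889 = 28.6391 km/h

28.6 km/h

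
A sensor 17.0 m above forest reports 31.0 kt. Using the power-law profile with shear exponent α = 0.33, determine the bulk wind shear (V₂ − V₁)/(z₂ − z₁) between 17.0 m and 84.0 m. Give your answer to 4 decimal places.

Power law: V₂ = V₁ · (z₂/z₁)^α = 31.0 × (4.9412)^0.33 = 52.5201 kt
ΔV/Δz = (52.5201 − 31.0)/(84.0 − 17.0) = 21.5201/67.0000 = 0.32120 kt/m

0.3212 kt/m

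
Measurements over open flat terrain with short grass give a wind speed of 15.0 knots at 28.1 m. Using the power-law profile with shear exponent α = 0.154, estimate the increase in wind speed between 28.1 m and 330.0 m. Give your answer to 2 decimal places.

Power law: V₂ = V₁ · (z₂/z₁)^α = 15.0 × (11.7438)^0.154 = 21.9201 knots
ΔV = 21.9201 − 15.0 = 6.9201 knots

6.92 knots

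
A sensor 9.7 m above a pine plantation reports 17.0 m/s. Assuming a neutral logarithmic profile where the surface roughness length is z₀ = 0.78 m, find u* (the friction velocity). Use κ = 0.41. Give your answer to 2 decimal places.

Log law: V(z) = (u*/κ) · ln(z/z₀) ⇒ u* = κ · V / ln(z/z₀)
u* = 0.41 × 17.0 / ln(9.7/0.78) = 0.41 × 17.0 / 2.5206
   = 6.9700 / 2.5206 = 2.7652 m/s

u* ≈ 2.77 m/s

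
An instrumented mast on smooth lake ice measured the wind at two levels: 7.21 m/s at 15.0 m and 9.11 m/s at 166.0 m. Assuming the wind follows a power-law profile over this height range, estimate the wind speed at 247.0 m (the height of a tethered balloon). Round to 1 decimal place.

9.5 m/s

First find α: α = ln(V₂/V₁)/ln(z₂/z₁) = ln(9.11/7.21)/ln(166.0/15.0) = 0.23390/2.40394 = 0.0973
Extrapolate from 166.0 m to 247.0 m: V₃ = 9.11 × (247.0/166.0)^0.0973 = 9.11 × 1.0394 = 9.4692 m/s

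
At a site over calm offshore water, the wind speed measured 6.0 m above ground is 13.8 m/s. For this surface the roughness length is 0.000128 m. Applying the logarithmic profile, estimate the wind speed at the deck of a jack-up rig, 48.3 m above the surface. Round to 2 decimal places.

Log law: V(z) ∝ ln(z/z₀), so V₂/V₁ = ln(z₂/z₀) / ln(z₁/z₀).
ln(48.3/0.000128) = 12.8409, ln(6.0/0.000128) = 10.7552
V₂ = 13.8 × 12.8409/10.7552 = 13.8 × 1.1939 = 16.4761 m/s

16.48 m/s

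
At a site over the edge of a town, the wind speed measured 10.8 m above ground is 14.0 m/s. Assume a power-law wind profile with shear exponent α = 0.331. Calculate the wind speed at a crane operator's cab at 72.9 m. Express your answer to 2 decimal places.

Power-law profile: V₂ = V₁ · (z₂/z₁)^α
V₂ = 14.0 × (72.9/10.8)^0.331 = 14.0 × (6.7500)^0.331
    = 14.0 × 1.8815 = 26.3407 m/s

26.34 m/s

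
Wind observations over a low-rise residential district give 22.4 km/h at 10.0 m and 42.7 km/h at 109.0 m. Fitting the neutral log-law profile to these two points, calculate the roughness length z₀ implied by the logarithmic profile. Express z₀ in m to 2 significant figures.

z₀ ≈ 0.72 m

Log law: V(z) ∝ ln(z/z₀). With r = V₁/V₂ = 22.4/42.7 = 0.52459,
r · ln(z₂/z₀) = ln(z₁/z₀) ⇒ ln z₀ = (ln z₁ − r·ln z₂)/(1 − r)
ln z₀ = (2.30259 − 0.52459×4.69135) / 0.47541 = -0.3333
z₀ = exp(-0.3333) = 0.7166 m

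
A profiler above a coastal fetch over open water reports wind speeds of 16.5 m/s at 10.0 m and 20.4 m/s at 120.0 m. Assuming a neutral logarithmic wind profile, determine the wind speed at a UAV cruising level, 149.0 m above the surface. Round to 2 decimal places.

20.74 m/s

Log law: V ∝ ln(z/z₀). From the pair, with r = V₁/V₂ = 0.80882,
ln z₀ = (ln z₁ − r·ln z₂)/(1 − r) = (2.3026 − 0.80882×4.7875)/0.19118 = -8.2105 → z₀ = 0.0002718 m
V₃ = V₁ · ln(z₃/z₀)/ln(z₁/z₀) = 16.5 × 13.2144/10.5131 = 20.7397 m/s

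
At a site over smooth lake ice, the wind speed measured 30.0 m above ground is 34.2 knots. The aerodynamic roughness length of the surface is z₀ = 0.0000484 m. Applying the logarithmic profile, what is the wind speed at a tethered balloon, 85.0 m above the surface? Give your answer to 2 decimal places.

36.87 knots

Log law: V(z) ∝ ln(z/z₀), so V₂/V₁ = ln(z₂/z₀) / ln(z₁/z₀).
ln(85.0/0.0000484) = 14.3787, ln(30.0/0.0000484) = 13.3372
V₂ = 34.2 × 14.3787/13.3372 = 34.2 × 1.0781 = 36.8706 knots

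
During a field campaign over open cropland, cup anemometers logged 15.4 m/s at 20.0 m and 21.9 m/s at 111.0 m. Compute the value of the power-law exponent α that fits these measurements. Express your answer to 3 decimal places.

α ≈ 0.205

Power law: V₂/V₁ = (z₂/z₁)^α ⇒ α = ln(V₂/V₁) / ln(z₂/z₁)
α = ln(21.9/15.4) / ln(111.0/20.0) = ln(1.4221) / ln(5.5500)
  = 0.35212 / 1.71380 = 0.20546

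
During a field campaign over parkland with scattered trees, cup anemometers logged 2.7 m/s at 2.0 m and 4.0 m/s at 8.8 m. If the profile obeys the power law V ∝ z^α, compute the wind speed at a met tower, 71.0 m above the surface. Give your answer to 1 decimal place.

First find α: α = ln(V₂/V₁)/ln(z₂/z₁) = ln(4.0/2.7)/ln(8.8/2.0) = 0.39304/1.48160 = 0.2653
Extrapolate from 8.8 m to 71.0 m: V₃ = 4.0 × (71.0/8.8)^0.2653 = 4.0 × 1.7400 = 6.9600 m/s

7.0 m/s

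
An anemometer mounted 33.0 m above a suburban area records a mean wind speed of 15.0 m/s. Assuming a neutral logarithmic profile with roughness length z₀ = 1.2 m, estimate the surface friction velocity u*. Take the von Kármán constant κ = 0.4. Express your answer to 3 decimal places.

u* ≈ 1.810 m/s

Log law: V(z) = (u*/κ) · ln(z/z₀) ⇒ u* = κ · V / ln(z/z₀)
u* = 0.4 × 15.0 / ln(33.0/1.2) = 0.4 × 15.0 / 3.3142
   = 6.0000 / 3.3142 = 1.8104 m/s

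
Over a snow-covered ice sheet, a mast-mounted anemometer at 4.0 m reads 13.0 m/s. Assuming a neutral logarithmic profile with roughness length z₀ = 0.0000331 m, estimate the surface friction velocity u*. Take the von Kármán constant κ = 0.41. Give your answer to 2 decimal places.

Log law: V(z) = (u*/κ) · ln(z/z₀) ⇒ u* = κ · V / ln(z/z₀)
u* = 0.41 × 13.0 / ln(4.0/0.0000331) = 0.41 × 13.0 / 11.7023
   = 5.3300 / 11.7023 = 0.4555 m/s

u* ≈ 0.46 m/s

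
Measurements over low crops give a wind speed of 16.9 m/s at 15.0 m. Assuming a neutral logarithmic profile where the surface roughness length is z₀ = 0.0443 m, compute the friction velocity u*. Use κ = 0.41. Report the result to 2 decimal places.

Log law: V(z) = (u*/κ) · ln(z/z₀) ⇒ u* = κ · V / ln(z/z₀)
u* = 0.41 × 16.9 / ln(15.0/0.0443) = 0.41 × 16.9 / 5.8248
   = 6.9290 / 5.8248 = 1.1896 m/s

u* ≈ 1.19 m/s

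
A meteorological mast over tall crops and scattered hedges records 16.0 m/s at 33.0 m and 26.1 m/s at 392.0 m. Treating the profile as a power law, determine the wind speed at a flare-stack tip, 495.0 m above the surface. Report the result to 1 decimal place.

First find α: α = ln(V₂/V₁)/ln(z₂/z₁) = ln(26.1/16.0)/ln(392.0/33.0) = 0.48935/2.47475 = 0.1977
Extrapolate from 392.0 m to 495.0 m: V₃ = 26.1 × (495.0/392.0)^0.1977 = 26.1 × 1.0472 = 27.3322 m/s

27.3 m/s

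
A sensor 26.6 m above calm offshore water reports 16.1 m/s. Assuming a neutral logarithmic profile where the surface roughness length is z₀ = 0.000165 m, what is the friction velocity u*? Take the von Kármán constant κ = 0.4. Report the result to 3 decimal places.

Log law: V(z) = (u*/κ) · ln(z/z₀) ⇒ u* = κ · V / ln(z/z₀)
u* = 0.4 × 16.1 / ln(26.6/0.000165) = 0.4 × 16.1 / 11.9905
   = 6.4400 / 11.9905 = 0.5371 m/s

u* ≈ 0.537 m/s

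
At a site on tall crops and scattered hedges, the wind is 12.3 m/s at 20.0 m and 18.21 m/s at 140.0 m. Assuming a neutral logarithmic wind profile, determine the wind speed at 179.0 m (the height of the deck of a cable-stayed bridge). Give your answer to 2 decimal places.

18.96 m/s

Log law: V ∝ ln(z/z₀). From the pair, with r = V₁/V₂ = 0.67545,
ln z₀ = (ln z₁ − r·ln z₂)/(1 − r) = (2.9957 − 0.67545×4.9416)/0.32455 = -1.0541 → z₀ = 0.3485 m
V₃ = V₁ · ln(z₃/z₀)/ln(z₁/z₀) = 12.3 × 6.2415/4.0499 = 18.9564 m/s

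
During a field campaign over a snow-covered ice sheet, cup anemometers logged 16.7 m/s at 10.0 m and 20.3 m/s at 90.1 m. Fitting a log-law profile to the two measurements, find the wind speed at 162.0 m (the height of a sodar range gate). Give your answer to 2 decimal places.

Log law: V ∝ ln(z/z₀). From the pair, with r = V₁/V₂ = 0.82266,
ln z₀ = (ln z₁ − r·ln z₂)/(1 − r) = (2.3026 − 0.82266×4.5009)/0.17734 = -7.8952 → z₀ = 0.0003725 m
V₃ = V₁ · ln(z₃/z₀)/ln(z₁/z₀) = 16.7 × 12.9828/10.1978 = 21.2607 m/s

21.26 m/s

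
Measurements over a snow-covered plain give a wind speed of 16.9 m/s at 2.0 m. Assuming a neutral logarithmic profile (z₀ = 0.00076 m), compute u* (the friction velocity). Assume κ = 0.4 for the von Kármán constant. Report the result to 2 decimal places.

u* ≈ 0.86 m/s

Log law: V(z) = (u*/κ) · ln(z/z₀) ⇒ u* = κ · V / ln(z/z₀)
u* = 0.4 × 16.9 / ln(2.0/0.00076) = 0.4 × 16.9 / 7.8753
   = 6.7600 / 7.8753 = 0.8584 m/s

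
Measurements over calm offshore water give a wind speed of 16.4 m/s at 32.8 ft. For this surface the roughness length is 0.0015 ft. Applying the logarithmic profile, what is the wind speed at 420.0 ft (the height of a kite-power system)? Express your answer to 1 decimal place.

20.6 m/s

Log law: V(z) ∝ ln(z/z₀), so V₂/V₁ = ln(z₂/z₀) / ln(z₁/z₀).
ln(420.0/0.0015) = 12.5425, ln(32.8/0.0015) = 9.9927
V₂ = 16.4 × 12.5425/9.9927 = 16.4 × 1.2552 = 20.5848 m/s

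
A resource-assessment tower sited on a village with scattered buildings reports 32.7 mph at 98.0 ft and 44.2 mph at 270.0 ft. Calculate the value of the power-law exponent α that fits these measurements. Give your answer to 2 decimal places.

Power law: V₂/V₁ = (z₂/z₁)^α ⇒ α = ln(V₂/V₁) / ln(z₂/z₁)
α = ln(44.2/32.7) / ln(270.0/98.0) = ln(1.3517) / ln(2.7551)
  = 0.30135 / 1.01345 = 0.29735

α ≈ 0.30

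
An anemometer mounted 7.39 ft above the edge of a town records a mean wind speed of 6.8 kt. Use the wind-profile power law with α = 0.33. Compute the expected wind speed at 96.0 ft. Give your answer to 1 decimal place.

15.8 kt

Power-law profile: V₂ = V₁ · (z₂/z₁)^α
V₂ = 6.8 × (96.0/7.39)^0.33 = 6.8 × (12.9905)^0.33
    = 6.8 × 2.3308 = 15.8491 kt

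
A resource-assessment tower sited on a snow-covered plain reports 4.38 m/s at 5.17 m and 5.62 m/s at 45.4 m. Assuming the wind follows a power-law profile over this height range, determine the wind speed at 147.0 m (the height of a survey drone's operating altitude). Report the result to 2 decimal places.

First find α: α = ln(V₂/V₁)/ln(z₂/z₁) = ln(5.62/4.38)/ln(45.4/5.17) = 0.24928/2.17264 = 0.1147
Extrapolate from 45.4 m to 147.0 m: V₃ = 5.62 × (147.0/45.4)^0.1147 = 5.62 × 1.1443 = 6.4311 m/s

6.43 m/s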